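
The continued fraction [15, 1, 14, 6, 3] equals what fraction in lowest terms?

4589/288

Fold from the inside: start with 3/1.
  6 + 1/3 = 19/3
  14 + 3/19 = 269/19
  1 + 19/269 = 288/269
  15 + 269/288 = 4589/288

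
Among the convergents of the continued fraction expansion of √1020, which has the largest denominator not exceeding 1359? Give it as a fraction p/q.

√1020 = [31; 1, 14, 1, 62, …] (period length 4).
Convergents:
  p_0/q_0 = 31/1
  p_1/q_1 = 32/1
  p_2/q_2 = 479/15
  p_3/q_3 = 511/16
  p_4/q_4 = 32161/1007
  p_5/q_5 = 32672/1023
  p_6/q_6 = 489569/15329
q_5 = 1023 ≤ 1359 < 15329 = q_6, so the answer is 32672/1023.

32672/1023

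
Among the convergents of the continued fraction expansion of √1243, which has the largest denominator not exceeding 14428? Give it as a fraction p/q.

√1243 = [35; 3, 1, 9, 3, 9, 1, 3, 70, …] (period length 8).
Convergents:
  p_0/q_0 = 35/1
  p_1/q_1 = 106/3
  p_2/q_2 = 141/4
  p_3/q_3 = 1375/39
  p_4/q_4 = 4266/121
  p_5/q_5 = 39769/1128
  p_6/q_6 = 44035/1249
  p_7/q_7 = 171874/4875
  p_8/q_8 = 12075215/342499
q_7 = 4875 ≤ 14428 < 342499 = q_8, so the answer is 171874/4875.

171874/4875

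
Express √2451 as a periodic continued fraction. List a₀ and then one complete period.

[49; 1, 1, 32, 1, 1, 98]

a₀ = ⌊√2451⌋ = 49.
With m₀=0, d₀=1 and mₖ₊₁ = dₖaₖ − mₖ, dₖ₊₁ = (n − mₖ₊₁²)/dₖ, aₖ₊₁ = ⌊(a₀+mₖ₊₁)/dₖ₊₁⌋:
  k=1: m=49, d=50, a=1
  k=2: m=1, d=49, a=1
  k=3: m=48, d=3, a=32
  k=4: m=48, d=49, a=1
  k=5: m=1, d=50, a=1
  k=6: m=49, d=1, a=98
d=1 and a=2a₀=98 at k=6, so the next step gives (m, d) = (49, 50) again — its k=1 value — and the period has length 6.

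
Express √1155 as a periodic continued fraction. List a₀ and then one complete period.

a₀ = ⌊√1155⌋ = 33.
With m₀=0, d₀=1 and mₖ₊₁ = dₖaₖ − mₖ, dₖ₊₁ = (n − mₖ₊₁²)/dₖ, aₖ₊₁ = ⌊(a₀+mₖ₊₁)/dₖ₊₁⌋:
  k=1: m=33, d=66, a=1
  k=2: m=33, d=1, a=66
d=1 and a=2a₀=66 at k=2, so the next step gives (m, d) = (33, 66) again — its k=1 value — and the period has length 2.

[33; 1, 66]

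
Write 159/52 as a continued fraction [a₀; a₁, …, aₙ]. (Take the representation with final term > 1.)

159 = 3*52 + 3
52 = 17*3 + 1
3 = 3*1 + 0  (stop)
So 159/52 = [3; 17, 3].

[3; 17, 3]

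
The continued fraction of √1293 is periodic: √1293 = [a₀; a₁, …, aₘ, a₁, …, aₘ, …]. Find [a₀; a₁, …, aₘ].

a₀ = ⌊√1293⌋ = 35.
With m₀=0, d₀=1 and mₖ₊₁ = dₖaₖ − mₖ, dₖ₊₁ = (n − mₖ₊₁²)/dₖ, aₖ₊₁ = ⌊(a₀+mₖ₊₁)/dₖ₊₁⌋:
  k=1: m=35, d=68, a=1
  k=2: m=33, d=3, a=22
  k=3: m=33, d=68, a=1
  k=4: m=35, d=1, a=70
d=1 and a=2a₀=70 at k=4, so the next step gives (m, d) = (35, 68) again — its k=1 value — and the period has length 4.

[35; 1, 22, 1, 70]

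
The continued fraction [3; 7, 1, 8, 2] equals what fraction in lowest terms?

Fold from the inside: start with 2/1.
  8 + 1/2 = 17/2
  1 + 2/17 = 19/17
  7 + 17/19 = 150/19
  3 + 19/150 = 469/150

469/150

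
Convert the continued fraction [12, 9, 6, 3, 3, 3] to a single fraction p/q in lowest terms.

Fold from the inside: start with 3/1.
  3 + 1/3 = 10/3
  3 + 3/10 = 33/10
  6 + 10/33 = 208/33
  9 + 33/208 = 1905/208
  12 + 208/1905 = 23068/1905

23068/1905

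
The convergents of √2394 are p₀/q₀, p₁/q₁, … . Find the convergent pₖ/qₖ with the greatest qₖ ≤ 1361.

√2394 = [48; 1, 12, 1, 96, …] (period length 4).
Convergents:
  p_0/q_0 = 48/1
  p_1/q_1 = 49/1
  p_2/q_2 = 636/13
  p_3/q_3 = 685/14
  p_4/q_4 = 66396/1357
  p_5/q_5 = 67081/1371
q_4 = 1357 ≤ 1361 < 1371 = q_5, so the answer is 66396/1357.

66396/1357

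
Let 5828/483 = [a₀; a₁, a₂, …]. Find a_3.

5828 = 12·483 + 32   →  a_0 = 12
483 = 15·32 + 3   →  a_1 = 15
32 = 10·3 + 2   →  a_2 = 10
3 = 1·2 + 1   →  a_3 = 1

1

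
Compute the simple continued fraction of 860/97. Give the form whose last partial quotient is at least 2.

[8; 1, 6, 2, 6]

860 = 8×97 + 84
97 = 1×84 + 13
84 = 6×13 + 6
13 = 2×6 + 1
6 = 6×1 + 0  (stop)
So 860/97 = [8; 1, 6, 2, 6].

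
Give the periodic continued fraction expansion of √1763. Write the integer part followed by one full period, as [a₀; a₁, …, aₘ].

a₀ = ⌊√1763⌋ = 41.

[41; 1, 82]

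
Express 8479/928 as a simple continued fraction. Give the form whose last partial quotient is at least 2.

8479 = 9*928 + 127
928 = 7*127 + 39
127 = 3*39 + 10
39 = 3*10 + 9
10 = 1*9 + 1
9 = 9*1 + 0  (stop)
So 8479/928 = [9; 7, 3, 3, 1, 9].

[9; 7, 3, 3, 1, 9]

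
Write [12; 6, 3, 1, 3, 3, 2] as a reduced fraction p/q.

Using pₖ = aₖpₖ₋₁ + pₖ₋₂ and qₖ = aₖqₖ₋₁ + qₖ₋₂:
  k=0: a=12, p=12, q=1
  k=1: a=6, p=73, q=6
  k=2: a=3, p=231, q=19
  k=3: a=1, p=304, q=25
  k=4: a=3, p=1143, q=94
  k=5: a=3, p=3733, q=307
  k=6: a=2, p=8609, q=708

8609/708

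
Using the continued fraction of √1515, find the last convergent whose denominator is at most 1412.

39429/1013

√1515 = [38; 1, 11, 1, 76, …] (period length 4).
Convergents:
  p_0/q_0 = 38/1
  p_1/q_1 = 39/1
  p_2/q_2 = 467/12
  p_3/q_3 = 506/13
  p_4/q_4 = 38923/1000
  p_5/q_5 = 39429/1013
  p_6/q_6 = 472642/12143
q_5 = 1013 ≤ 1412 < 12143 = q_6, so the answer is 39429/1013.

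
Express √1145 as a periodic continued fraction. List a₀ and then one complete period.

[33; 1, 5, 5, 1, 66]

a₀ = ⌊√1145⌋ = 33.
With m₀=0, d₀=1 and mₖ₊₁ = dₖaₖ − mₖ, dₖ₊₁ = (n − mₖ₊₁²)/dₖ, aₖ₊₁ = ⌊(a₀+mₖ₊₁)/dₖ₊₁⌋:
  k=1: m=33, d=56, a=1
  k=2: m=23, d=11, a=5
  k=3: m=32, d=11, a=5
  k=4: m=23, d=56, a=1
  k=5: m=33, d=1, a=66
d=1 and a=2a₀=66 at k=5, so the next step gives (m, d) = (33, 56) again — its k=1 value — and the period has length 5.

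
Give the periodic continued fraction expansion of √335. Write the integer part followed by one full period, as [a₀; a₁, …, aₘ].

a₀ = ⌊√335⌋ = 18.
With m₀=0, d₀=1 and mₖ₊₁ = dₖaₖ − mₖ, dₖ₊₁ = (n − mₖ₊₁²)/dₖ, aₖ₊₁ = ⌊(a₀+mₖ₊₁)/dₖ₊₁⌋:
  k=1: m=18, d=11, a=3
  k=2: m=15, d=10, a=3
  k=3: m=15, d=11, a=3
  k=4: m=18, d=1, a=36
d=1 and a=2a₀=36 at k=4, so the next step gives (m, d) = (18, 11) again — its k=1 value — and the period has length 4.

[18; 3, 3, 3, 36]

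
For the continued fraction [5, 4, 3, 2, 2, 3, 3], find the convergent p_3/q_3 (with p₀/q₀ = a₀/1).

Using pₖ = aₖpₖ₋₁ + pₖ₋₂, qₖ = aₖqₖ₋₁ + qₖ₋₂ (with p₋₁=1, p₋₂=0, q₋₁=0, q₋₂=1):
  k=0: a=5, p=5, q=1
  k=1: a=4, p=21, q=4
  k=2: a=3, p=68, q=13
  k=3: a=2, p=157, q=30

157/30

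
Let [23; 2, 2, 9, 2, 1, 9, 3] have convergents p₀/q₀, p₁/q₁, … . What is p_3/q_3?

Using pₖ = aₖpₖ₋₁ + pₖ₋₂, qₖ = aₖqₖ₋₁ + qₖ₋₂ (with p₋₁=1, p₋₂=0, q₋₁=0, q₋₂=1):
  k=0: a=23, p=23, q=1
  k=1: a=2, p=47, q=2
  k=2: a=2, p=117, q=5
  k=3: a=9, p=1100, q=47

1100/47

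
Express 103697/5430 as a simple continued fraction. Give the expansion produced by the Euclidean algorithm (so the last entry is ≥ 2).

[19; 10, 3, 3, 2, 2, 9]

103697 = 19*5430 + 527
5430 = 10*527 + 160
527 = 3*160 + 47
160 = 3*47 + 19
47 = 2*19 + 9
19 = 2*9 + 1
9 = 9*1 + 0  (stop)
So 103697/5430 = [19; 10, 3, 3, 2, 2, 9].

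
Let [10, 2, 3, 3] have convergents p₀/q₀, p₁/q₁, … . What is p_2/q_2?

Using pₖ = aₖpₖ₋₁ + pₖ₋₂, qₖ = aₖqₖ₋₁ + qₖ₋₂ (with p₋₁=1, p₋₂=0, q₋₁=0, q₋₂=1):
  k=0: a=10, p=10, q=1
  k=1: a=2, p=21, q=2
  k=2: a=3, p=73, q=7

73/7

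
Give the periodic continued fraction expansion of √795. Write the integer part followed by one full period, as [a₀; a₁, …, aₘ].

[28; 5, 9, 5, 56]

a₀ = ⌊√795⌋ = 28.
With m₀=0, d₀=1 and mₖ₊₁ = dₖaₖ − mₖ, dₖ₊₁ = (n − mₖ₊₁²)/dₖ, aₖ₊₁ = ⌊(a₀+mₖ₊₁)/dₖ₊₁⌋:
  k=1: m=28, d=11, a=5
  k=2: m=27, d=6, a=9
  k=3: m=27, d=11, a=5
  k=4: m=28, d=1, a=56
d=1 and a=2a₀=56 at k=4, so the next step gives (m, d) = (28, 11) again — its k=1 value — and the period has length 4.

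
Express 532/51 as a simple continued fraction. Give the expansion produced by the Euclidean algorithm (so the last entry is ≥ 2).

532 = 10·51 + 22
51 = 2·22 + 7
22 = 3·7 + 1
7 = 7·1 + 0  (stop)
So 532/51 = [10; 2, 3, 7].

[10; 2, 3, 7]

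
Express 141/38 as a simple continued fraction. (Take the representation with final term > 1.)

[3; 1, 2, 2, 5]

141 = 3×38 + 27
38 = 1×27 + 11
27 = 2×11 + 5
11 = 2×5 + 1
5 = 5×1 + 0  (stop)
So 141/38 = [3; 1, 2, 2, 5].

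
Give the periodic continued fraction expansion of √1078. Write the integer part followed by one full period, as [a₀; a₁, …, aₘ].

a₀ = ⌊√1078⌋ = 32.
With m₀=0, d₀=1 and mₖ₊₁ = dₖaₖ − mₖ, dₖ₊₁ = (n − mₖ₊₁²)/dₖ, aₖ₊₁ = ⌊(a₀+mₖ₊₁)/dₖ₊₁⌋:
  k=1: m=32, d=54, a=1
  k=2: m=22, d=11, a=4
  k=3: m=22, d=54, a=1
  k=4: m=32, d=1, a=64
d=1 and a=2a₀=64 at k=4, so the next step gives (m, d) = (32, 54) again — its k=1 value — and the period has length 4.

[32; 1, 4, 1, 64]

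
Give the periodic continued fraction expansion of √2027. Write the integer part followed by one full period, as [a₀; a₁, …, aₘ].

a₀ = ⌊√2027⌋ = 45.
With m₀=0, d₀=1 and mₖ₊₁ = dₖaₖ − mₖ, dₖ₊₁ = (n − mₖ₊₁²)/dₖ, aₖ₊₁ = ⌊(a₀+mₖ₊₁)/dₖ₊₁⌋:
  k=1: m=45, d=2, a=45
  k=2: m=45, d=1, a=90
d=1 and a=2a₀=90 at k=2, so the next step gives (m, d) = (45, 2) again — its k=1 value — and the period has length 2.

[45; 45, 90]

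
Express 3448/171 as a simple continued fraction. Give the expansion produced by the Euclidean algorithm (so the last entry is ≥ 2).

[20; 6, 9, 3]

3448 = 20*171 + 28
171 = 6*28 + 3
28 = 9*3 + 1
3 = 3*1 + 0  (stop)
So 3448/171 = [20; 6, 9, 3].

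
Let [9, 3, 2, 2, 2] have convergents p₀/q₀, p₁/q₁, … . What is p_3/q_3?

158/17

Using pₖ = aₖpₖ₋₁ + pₖ₋₂, qₖ = aₖqₖ₋₁ + qₖ₋₂ (with p₋₁=1, p₋₂=0, q₋₁=0, q₋₂=1):
  k=0: a=9, p=9, q=1
  k=1: a=3, p=28, q=3
  k=2: a=2, p=65, q=7
  k=3: a=2, p=158, q=17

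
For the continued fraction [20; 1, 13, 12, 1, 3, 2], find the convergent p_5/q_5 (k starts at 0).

15027/718

Using pₖ = aₖpₖ₋₁ + pₖ₋₂, qₖ = aₖqₖ₋₁ + qₖ₋₂ (with p₋₁=1, p₋₂=0, q₋₁=0, q₋₂=1):
  k=0: a=20, p=20, q=1
  k=1: a=1, p=21, q=1
  k=2: a=13, p=293, q=14
  k=3: a=12, p=3537, q=169
  k=4: a=1, p=3830, q=183
  k=5: a=3, p=15027, q=718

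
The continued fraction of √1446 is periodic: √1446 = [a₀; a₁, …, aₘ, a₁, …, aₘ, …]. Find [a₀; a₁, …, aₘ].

a₀ = ⌊√1446⌋ = 38.
With m₀=0, d₀=1 and mₖ₊₁ = dₖaₖ − mₖ, dₖ₊₁ = (n − mₖ₊₁²)/dₖ, aₖ₊₁ = ⌊(a₀+mₖ₊₁)/dₖ₊₁⌋:
  k=1: m=38, d=2, a=38
  k=2: m=38, d=1, a=76
d=1 and a=2a₀=76 at k=2, so the next step gives (m, d) = (38, 2) again — its k=1 value — and the period has length 2.

[38; 38, 76]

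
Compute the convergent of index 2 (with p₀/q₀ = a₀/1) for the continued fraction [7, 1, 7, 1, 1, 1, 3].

63/8

Using pₖ = aₖpₖ₋₁ + pₖ₋₂, qₖ = aₖqₖ₋₁ + qₖ₋₂ (with p₋₁=1, p₋₂=0, q₋₁=0, q₋₂=1):
  k=0: a=7, p=7, q=1
  k=1: a=1, p=8, q=1
  k=2: a=7, p=63, q=8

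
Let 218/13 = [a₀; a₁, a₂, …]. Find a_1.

1

218 = 16·13 + 10   →  a_0 = 16
13 = 1·10 + 3   →  a_1 = 1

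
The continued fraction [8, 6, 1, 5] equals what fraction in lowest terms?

Fold from the inside: start with 5/1.
  1 + 1/5 = 6/5
  6 + 5/6 = 41/6
  8 + 6/41 = 334/41

334/41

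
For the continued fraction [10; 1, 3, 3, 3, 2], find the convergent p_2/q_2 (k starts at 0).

Using pₖ = aₖpₖ₋₁ + pₖ₋₂, qₖ = aₖqₖ₋₁ + qₖ₋₂ (with p₋₁=1, p₋₂=0, q₋₁=0, q₋₂=1):
  k=0: a=10, p=10, q=1
  k=1: a=1, p=11, q=1
  k=2: a=3, p=43, q=4

43/4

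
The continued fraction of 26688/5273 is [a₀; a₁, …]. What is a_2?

26688 = 5·5273 + 323   →  a_0 = 5
5273 = 16·323 + 105   →  a_1 = 16
323 = 3·105 + 8   →  a_2 = 3

3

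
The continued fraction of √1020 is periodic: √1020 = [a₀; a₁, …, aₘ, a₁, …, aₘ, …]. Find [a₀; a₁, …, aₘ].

[31; 1, 14, 1, 62]

a₀ = ⌊√1020⌋ = 31.
With m₀=0, d₀=1 and mₖ₊₁ = dₖaₖ − mₖ, dₖ₊₁ = (n − mₖ₊₁²)/dₖ, aₖ₊₁ = ⌊(a₀+mₖ₊₁)/dₖ₊₁⌋:
  k=1: m=31, d=59, a=1
  k=2: m=28, d=4, a=14
  k=3: m=28, d=59, a=1
  k=4: m=31, d=1, a=62
d=1 and a=2a₀=62 at k=4, so the next step gives (m, d) = (31, 59) again — its k=1 value — and the period has length 4.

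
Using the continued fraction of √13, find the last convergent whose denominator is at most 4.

√13 = [3; 1, 1, 1, 1, 6, …] (period length 5).
Convergents:
  p_0/q_0 = 3/1
  p_1/q_1 = 4/1
  p_2/q_2 = 7/2
  p_3/q_3 = 11/3
  p_4/q_4 = 18/5
q_3 = 3 ≤ 4 < 5 = q_4, so the answer is 11/3.

11/3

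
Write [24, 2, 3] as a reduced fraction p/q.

171/7

Fold from the inside: start with 3/1.
  2 + 1/3 = 7/3
  24 + 3/7 = 171/7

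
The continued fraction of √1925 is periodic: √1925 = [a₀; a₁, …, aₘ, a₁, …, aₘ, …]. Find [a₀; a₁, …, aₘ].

[43; 1, 6, 1, 86]

a₀ = ⌊√1925⌋ = 43.
With m₀=0, d₀=1 and mₖ₊₁ = dₖaₖ − mₖ, dₖ₊₁ = (n − mₖ₊₁²)/dₖ, aₖ₊₁ = ⌊(a₀+mₖ₊₁)/dₖ₊₁⌋:
  k=1: m=43, d=76, a=1
  k=2: m=33, d=11, a=6
  k=3: m=33, d=76, a=1
  k=4: m=43, d=1, a=86
d=1 and a=2a₀=86 at k=4, so the next step gives (m, d) = (43, 76) again — its k=1 value — and the period has length 4.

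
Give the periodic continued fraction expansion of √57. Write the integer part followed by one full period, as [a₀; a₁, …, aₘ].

[7; 1, 1, 4, 1, 1, 14]

a₀ = ⌊√57⌋ = 7.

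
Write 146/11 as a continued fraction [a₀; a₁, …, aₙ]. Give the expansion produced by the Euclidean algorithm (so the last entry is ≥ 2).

[13; 3, 1, 2]

146 = 13·11 + 3
11 = 3·3 + 2
3 = 1·2 + 1
2 = 2·1 + 0  (stop)
So 146/11 = [13; 3, 1, 2].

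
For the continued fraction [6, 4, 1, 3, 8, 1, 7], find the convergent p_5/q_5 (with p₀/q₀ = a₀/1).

1093/176

Using pₖ = aₖpₖ₋₁ + pₖ₋₂, qₖ = aₖqₖ₋₁ + qₖ₋₂ (with p₋₁=1, p₋₂=0, q₋₁=0, q₋₂=1):
  k=0: a=6, p=6, q=1
  k=1: a=4, p=25, q=4
  k=2: a=1, p=31, q=5
  k=3: a=3, p=118, q=19
  k=4: a=8, p=975, q=157
  k=5: a=1, p=1093, q=176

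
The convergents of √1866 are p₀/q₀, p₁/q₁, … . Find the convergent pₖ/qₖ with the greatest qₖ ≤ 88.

√1866 = [43; 5, 14, 5, 86, …] (period length 4).
Convergents:
  p_0/q_0 = 43/1
  p_1/q_1 = 216/5
  p_2/q_2 = 3067/71
  p_3/q_3 = 15551/360
q_2 = 71 ≤ 88 < 360 = q_3, so the answer is 3067/71.

3067/71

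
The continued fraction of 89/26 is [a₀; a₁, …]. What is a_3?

89 = 3·26 + 11   →  a_0 = 3
26 = 2·11 + 4   →  a_1 = 2
11 = 2·4 + 3   →  a_2 = 2
4 = 1·3 + 1   →  a_3 = 1

1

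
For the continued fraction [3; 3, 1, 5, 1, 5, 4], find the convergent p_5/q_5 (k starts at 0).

515/158

Using pₖ = aₖpₖ₋₁ + pₖ₋₂, qₖ = aₖqₖ₋₁ + qₖ₋₂ (with p₋₁=1, p₋₂=0, q₋₁=0, q₋₂=1):
  k=0: a=3, p=3, q=1
  k=1: a=3, p=10, q=3
  k=2: a=1, p=13, q=4
  k=3: a=5, p=75, q=23
  k=4: a=1, p=88, q=27
  k=5: a=5, p=515, q=158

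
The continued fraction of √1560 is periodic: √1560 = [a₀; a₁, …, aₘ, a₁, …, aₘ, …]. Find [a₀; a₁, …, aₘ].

[39; 2, 78]

a₀ = ⌊√1560⌋ = 39.
With m₀=0, d₀=1 and mₖ₊₁ = dₖaₖ − mₖ, dₖ₊₁ = (n − mₖ₊₁²)/dₖ, aₖ₊₁ = ⌊(a₀+mₖ₊₁)/dₖ₊₁⌋:
  k=1: m=39, d=39, a=2
  k=2: m=39, d=1, a=78
d=1 and a=2a₀=78 at k=2, so the next step gives (m, d) = (39, 39) again — its k=1 value — and the period has length 2.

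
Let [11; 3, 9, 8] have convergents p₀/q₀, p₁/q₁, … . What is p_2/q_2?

317/28

Using pₖ = aₖpₖ₋₁ + pₖ₋₂, qₖ = aₖqₖ₋₁ + qₖ₋₂ (with p₋₁=1, p₋₂=0, q₋₁=0, q₋₂=1):
  k=0: a=11, p=11, q=1
  k=1: a=3, p=34, q=3
  k=2: a=9, p=317, q=28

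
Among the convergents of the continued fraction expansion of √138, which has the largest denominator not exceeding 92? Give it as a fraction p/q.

1069/91

√138 = [11; 1, 2, 1, 22, …] (period length 4).
Convergents:
  p_0/q_0 = 11/1
  p_1/q_1 = 12/1
  p_2/q_2 = 35/3
  p_3/q_3 = 47/4
  p_4/q_4 = 1069/91
  p_5/q_5 = 1116/95
q_4 = 91 ≤ 92 < 95 = q_5, so the answer is 1069/91.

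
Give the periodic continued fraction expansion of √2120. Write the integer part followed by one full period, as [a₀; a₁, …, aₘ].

a₀ = ⌊√2120⌋ = 46.

[46; 23, 92]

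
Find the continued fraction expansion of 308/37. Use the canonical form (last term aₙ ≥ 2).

[8; 3, 12]

308 = 8*37 + 12
37 = 3*12 + 1
12 = 12*1 + 0  (stop)
So 308/37 = [8; 3, 12].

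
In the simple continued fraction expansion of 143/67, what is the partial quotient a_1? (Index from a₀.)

7

143 = 2·67 + 9   →  a_0 = 2
67 = 7·9 + 4   →  a_1 = 7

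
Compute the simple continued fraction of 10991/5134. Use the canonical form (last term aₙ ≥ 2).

[2; 7, 9, 1, 9, 2, 3]

10991 = 2·5134 + 723
5134 = 7·723 + 73
723 = 9·73 + 66
73 = 1·66 + 7
66 = 9·7 + 3
7 = 2·3 + 1
3 = 3·1 + 0  (stop)
So 10991/5134 = [2; 7, 9, 1, 9, 2, 3].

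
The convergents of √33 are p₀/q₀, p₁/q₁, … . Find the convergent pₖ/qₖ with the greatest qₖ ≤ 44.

√33 = [5; 1, 2, 1, 10, …] (period length 4).
Convergents:
  p_0/q_0 = 5/1
  p_1/q_1 = 6/1
  p_2/q_2 = 17/3
  p_3/q_3 = 23/4
  p_4/q_4 = 247/43
  p_5/q_5 = 270/47
q_4 = 43 ≤ 44 < 47 = q_5, so the answer is 247/43.

247/43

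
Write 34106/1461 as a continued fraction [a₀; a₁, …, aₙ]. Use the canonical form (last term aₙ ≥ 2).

34106 = 23*1461 + 503
1461 = 2*503 + 455
503 = 1*455 + 48
455 = 9*48 + 23
48 = 2*23 + 2
23 = 11*2 + 1
2 = 2*1 + 0  (stop)
So 34106/1461 = [23; 2, 1, 9, 2, 11, 2].

[23; 2, 1, 9, 2, 11, 2]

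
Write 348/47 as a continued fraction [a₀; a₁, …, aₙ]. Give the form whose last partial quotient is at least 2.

[7; 2, 2, 9]

348 = 7×47 + 19
47 = 2×19 + 9
19 = 2×9 + 1
9 = 9×1 + 0  (stop)
So 348/47 = [7; 2, 2, 9].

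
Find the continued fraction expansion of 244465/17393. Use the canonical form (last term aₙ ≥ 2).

244465 = 14×17393 + 963
17393 = 18×963 + 59
963 = 16×59 + 19
59 = 3×19 + 2
19 = 9×2 + 1
2 = 2×1 + 0  (stop)
So 244465/17393 = [14; 18, 16, 3, 9, 2].

[14; 18, 16, 3, 9, 2]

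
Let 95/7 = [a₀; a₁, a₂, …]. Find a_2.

1

95 = 13·7 + 4   →  a_0 = 13
7 = 1·4 + 3   →  a_1 = 1
4 = 1·3 + 1   →  a_2 = 1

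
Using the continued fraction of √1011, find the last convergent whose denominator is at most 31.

√1011 = [31; 1, 3, 1, 9, 1, 3, 1, 62, …] (period length 8).
Convergents:
  p_0/q_0 = 31/1
  p_1/q_1 = 32/1
  p_2/q_2 = 127/4
  p_3/q_3 = 159/5
  p_4/q_4 = 1558/49
q_3 = 5 ≤ 31 < 49 = q_4, so the answer is 159/5.

159/5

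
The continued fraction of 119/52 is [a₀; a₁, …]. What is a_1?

3

119 = 2·52 + 15   →  a_0 = 2
52 = 3·15 + 7   →  a_1 = 3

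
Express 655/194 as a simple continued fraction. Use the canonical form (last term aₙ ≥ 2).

[3; 2, 1, 1, 1, 11, 2]

655 = 3*194 + 73
194 = 2*73 + 48
73 = 1*48 + 25
48 = 1*25 + 23
25 = 1*23 + 2
23 = 11*2 + 1
2 = 2*1 + 0  (stop)
So 655/194 = [3; 2, 1, 1, 1, 11, 2].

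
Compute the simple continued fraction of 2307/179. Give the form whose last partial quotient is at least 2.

[12; 1, 7, 1, 19]

2307 = 12·179 + 159
179 = 1·159 + 20
159 = 7·20 + 19
20 = 1·19 + 1
19 = 19·1 + 0  (stop)
So 2307/179 = [12; 1, 7, 1, 19].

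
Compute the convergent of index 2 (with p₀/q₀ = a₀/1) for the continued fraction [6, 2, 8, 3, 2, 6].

Using pₖ = aₖpₖ₋₁ + pₖ₋₂, qₖ = aₖqₖ₋₁ + qₖ₋₂ (with p₋₁=1, p₋₂=0, q₋₁=0, q₋₂=1):
  k=0: a=6, p=6, q=1
  k=1: a=2, p=13, q=2
  k=2: a=8, p=110, q=17

110/17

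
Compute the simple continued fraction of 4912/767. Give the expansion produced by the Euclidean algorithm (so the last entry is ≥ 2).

4912 = 6×767 + 310
767 = 2×310 + 147
310 = 2×147 + 16
147 = 9×16 + 3
16 = 5×3 + 1
3 = 3×1 + 0  (stop)
So 4912/767 = [6; 2, 2, 9, 5, 3].

[6; 2, 2, 9, 5, 3]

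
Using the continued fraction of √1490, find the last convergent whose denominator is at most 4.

116/3

√1490 = [38; 1, 1, 1, 1, 76, …] (period length 5).
Convergents:
  p_0/q_0 = 38/1
  p_1/q_1 = 39/1
  p_2/q_2 = 77/2
  p_3/q_3 = 116/3
  p_4/q_4 = 193/5
q_3 = 3 ≤ 4 < 5 = q_4, so the answer is 116/3.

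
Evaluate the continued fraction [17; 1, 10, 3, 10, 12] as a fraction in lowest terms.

Using pₖ = aₖpₖ₋₁ + pₖ₋₂ and qₖ = aₖqₖ₋₁ + qₖ₋₂:
  k=0: a=17, p=17, q=1
  k=1: a=1, p=18, q=1
  k=2: a=10, p=197, q=11
  k=3: a=3, p=609, q=34
  k=4: a=10, p=6287, q=351
  k=5: a=12, p=76053, q=4246

76053/4246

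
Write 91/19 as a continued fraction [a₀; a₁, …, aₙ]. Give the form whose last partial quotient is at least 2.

[4; 1, 3, 1, 3]

91 = 4×19 + 15
19 = 1×15 + 4
15 = 3×4 + 3
4 = 1×3 + 1
3 = 3×1 + 0  (stop)
So 91/19 = [4; 1, 3, 1, 3].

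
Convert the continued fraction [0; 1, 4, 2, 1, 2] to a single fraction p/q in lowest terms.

Fold from the inside: start with 2/1.
  1 + 1/2 = 3/2
  2 + 2/3 = 8/3
  4 + 3/8 = 35/8
  1 + 8/35 = 43/35
  0 + 35/43 = 35/43

35/43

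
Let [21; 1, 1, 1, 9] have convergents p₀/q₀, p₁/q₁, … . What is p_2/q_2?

Using pₖ = aₖpₖ₋₁ + pₖ₋₂, qₖ = aₖqₖ₋₁ + qₖ₋₂ (with p₋₁=1, p₋₂=0, q₋₁=0, q₋₂=1):
  k=0: a=21, p=21, q=1
  k=1: a=1, p=22, q=1
  k=2: a=1, p=43, q=2

43/2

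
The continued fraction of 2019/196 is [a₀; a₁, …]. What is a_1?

3

2019 = 10·196 + 59   →  a_0 = 10
196 = 3·59 + 19   →  a_1 = 3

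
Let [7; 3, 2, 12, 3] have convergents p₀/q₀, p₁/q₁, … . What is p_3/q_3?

Using pₖ = aₖpₖ₋₁ + pₖ₋₂, qₖ = aₖqₖ₋₁ + qₖ₋₂ (with p₋₁=1, p₋₂=0, q₋₁=0, q₋₂=1):
  k=0: a=7, p=7, q=1
  k=1: a=3, p=22, q=3
  k=2: a=2, p=51, q=7
  k=3: a=12, p=634, q=87

634/87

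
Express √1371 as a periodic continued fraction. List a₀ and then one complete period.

[37; 37, 74]

a₀ = ⌊√1371⌋ = 37.
With m₀=0, d₀=1 and mₖ₊₁ = dₖaₖ − mₖ, dₖ₊₁ = (n − mₖ₊₁²)/dₖ, aₖ₊₁ = ⌊(a₀+mₖ₊₁)/dₖ₊₁⌋:
  k=1: m=37, d=2, a=37
  k=2: m=37, d=1, a=74
d=1 and a=2a₀=74 at k=2, so the next step gives (m, d) = (37, 2) again — its k=1 value — and the period has length 2.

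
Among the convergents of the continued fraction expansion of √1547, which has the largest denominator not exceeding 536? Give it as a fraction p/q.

9243/235

√1547 = [39; 3, 78, …] (period length 2).
Convergents:
  p_0/q_0 = 39/1
  p_1/q_1 = 118/3
  p_2/q_2 = 9243/235
  p_3/q_3 = 27847/708
q_2 = 235 ≤ 536 < 708 = q_3, so the answer is 9243/235.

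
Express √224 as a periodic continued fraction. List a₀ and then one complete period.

[14; 1, 28]

a₀ = ⌊√224⌋ = 14.
With m₀=0, d₀=1 and mₖ₊₁ = dₖaₖ − mₖ, dₖ₊₁ = (n − mₖ₊₁²)/dₖ, aₖ₊₁ = ⌊(a₀+mₖ₊₁)/dₖ₊₁⌋:
  k=1: m=14, d=28, a=1
  k=2: m=14, d=1, a=28
d=1 and a=2a₀=28 at k=2, so the next step gives (m, d) = (14, 28) again — its k=1 value — and the period has length 2.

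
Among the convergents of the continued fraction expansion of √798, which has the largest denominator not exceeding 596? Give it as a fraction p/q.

√798 = [28; 4, 56, …] (period length 2).
Convergents:
  p_0/q_0 = 28/1
  p_1/q_1 = 113/4
  p_2/q_2 = 6356/225
  p_3/q_3 = 25537/904
q_2 = 225 ≤ 596 < 904 = q_3, so the answer is 6356/225.

6356/225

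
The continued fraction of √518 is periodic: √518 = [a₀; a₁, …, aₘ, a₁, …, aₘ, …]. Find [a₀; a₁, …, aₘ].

[22; 1, 3, 6, 3, 1, 44]

a₀ = ⌊√518⌋ = 22.
With m₀=0, d₀=1 and mₖ₊₁ = dₖaₖ − mₖ, dₖ₊₁ = (n − mₖ₊₁²)/dₖ, aₖ₊₁ = ⌊(a₀+mₖ₊₁)/dₖ₊₁⌋:
  k=1: m=22, d=34, a=1
  k=2: m=12, d=11, a=3
  k=3: m=21, d=7, a=6
  k=4: m=21, d=11, a=3
  k=5: m=12, d=34, a=1
  k=6: m=22, d=1, a=44
d=1 and a=2a₀=44 at k=6, so the next step gives (m, d) = (22, 34) again — its k=1 value — and the period has length 6.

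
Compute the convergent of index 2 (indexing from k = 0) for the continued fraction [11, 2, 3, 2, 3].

Using pₖ = aₖpₖ₋₁ + pₖ₋₂, qₖ = aₖqₖ₋₁ + qₖ₋₂ (with p₋₁=1, p₋₂=0, q₋₁=0, q₋₂=1):
  k=0: a=11, p=11, q=1
  k=1: a=2, p=23, q=2
  k=2: a=3, p=80, q=7

80/7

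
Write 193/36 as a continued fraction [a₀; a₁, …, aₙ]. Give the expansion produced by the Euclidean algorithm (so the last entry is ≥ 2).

193 = 5×36 + 13
36 = 2×13 + 10
13 = 1×10 + 3
10 = 3×3 + 1
3 = 3×1 + 0  (stop)
So 193/36 = [5; 2, 1, 3, 3].

[5; 2, 1, 3, 3]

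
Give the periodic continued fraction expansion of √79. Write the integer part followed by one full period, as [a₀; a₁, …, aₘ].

a₀ = ⌊√79⌋ = 8.
With m₀=0, d₀=1 and mₖ₊₁ = dₖaₖ − mₖ, dₖ₊₁ = (n − mₖ₊₁²)/dₖ, aₖ₊₁ = ⌊(a₀+mₖ₊₁)/dₖ₊₁⌋:
  k=1: m=8, d=15, a=1
  k=2: m=7, d=2, a=7
  k=3: m=7, d=15, a=1
  k=4: m=8, d=1, a=16
d=1 and a=2a₀=16 at k=4, so the next step gives (m, d) = (8, 15) again — its k=1 value — and the period has length 4.

[8; 1, 7, 1, 16]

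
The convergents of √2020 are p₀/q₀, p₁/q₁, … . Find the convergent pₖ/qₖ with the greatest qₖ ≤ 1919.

72765/1619

√2020 = [44; 1, 16, 1, 88, …] (period length 4).
Convergents:
  p_0/q_0 = 44/1
  p_1/q_1 = 45/1
  p_2/q_2 = 764/17
  p_3/q_3 = 809/18
  p_4/q_4 = 71956/1601
  p_5/q_5 = 72765/1619
  p_6/q_6 = 1236196/27505
q_5 = 1619 ≤ 1919 < 27505 = q_6, so the answer is 72765/1619.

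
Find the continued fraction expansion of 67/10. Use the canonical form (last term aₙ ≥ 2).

67 = 6×10 + 7
10 = 1×7 + 3
7 = 2×3 + 1
3 = 3×1 + 0  (stop)
So 67/10 = [6; 1, 2, 3].

[6; 1, 2, 3]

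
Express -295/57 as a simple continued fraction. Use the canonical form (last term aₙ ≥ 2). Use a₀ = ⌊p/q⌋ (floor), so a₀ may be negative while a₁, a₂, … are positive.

-295 = -6·57 + 47
57 = 1·47 + 10
47 = 4·10 + 7
10 = 1·7 + 3
7 = 2·3 + 1
3 = 3·1 + 0  (stop)
So -295/57 = [-6; 1, 4, 1, 2, 3].

[-6; 1, 4, 1, 2, 3]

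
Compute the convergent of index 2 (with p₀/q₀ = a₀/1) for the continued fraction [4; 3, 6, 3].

Using pₖ = aₖpₖ₋₁ + pₖ₋₂, qₖ = aₖqₖ₋₁ + qₖ₋₂ (with p₋₁=1, p₋₂=0, q₋₁=0, q₋₂=1):
  k=0: a=4, p=4, q=1
  k=1: a=3, p=13, q=3
  k=2: a=6, p=82, q=19

82/19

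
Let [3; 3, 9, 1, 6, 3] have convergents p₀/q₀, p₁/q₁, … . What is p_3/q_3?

103/31

Using pₖ = aₖpₖ₋₁ + pₖ₋₂, qₖ = aₖqₖ₋₁ + qₖ₋₂ (with p₋₁=1, p₋₂=0, q₋₁=0, q₋₂=1):
  k=0: a=3, p=3, q=1
  k=1: a=3, p=10, q=3
  k=2: a=9, p=93, q=28
  k=3: a=1, p=103, q=31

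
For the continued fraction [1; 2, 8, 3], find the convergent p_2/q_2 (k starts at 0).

25/17

Using pₖ = aₖpₖ₋₁ + pₖ₋₂, qₖ = aₖqₖ₋₁ + qₖ₋₂ (with p₋₁=1, p₋₂=0, q₋₁=0, q₋₂=1):
  k=0: a=1, p=1, q=1
  k=1: a=2, p=3, q=2
  k=2: a=8, p=25, q=17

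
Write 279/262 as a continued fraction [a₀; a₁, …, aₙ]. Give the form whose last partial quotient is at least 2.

[1; 15, 2, 2, 3]

279 = 1·262 + 17
262 = 15·17 + 7
17 = 2·7 + 3
7 = 2·3 + 1
3 = 3·1 + 0  (stop)
So 279/262 = [1; 15, 2, 2, 3].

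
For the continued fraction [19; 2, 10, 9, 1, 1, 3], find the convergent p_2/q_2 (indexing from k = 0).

409/21

Using pₖ = aₖpₖ₋₁ + pₖ₋₂, qₖ = aₖqₖ₋₁ + qₖ₋₂ (with p₋₁=1, p₋₂=0, q₋₁=0, q₋₂=1):
  k=0: a=19, p=19, q=1
  k=1: a=2, p=39, q=2
  k=2: a=10, p=409, q=21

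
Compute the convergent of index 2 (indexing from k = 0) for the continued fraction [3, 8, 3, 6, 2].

Using pₖ = aₖpₖ₋₁ + pₖ₋₂, qₖ = aₖqₖ₋₁ + qₖ₋₂ (with p₋₁=1, p₋₂=0, q₋₁=0, q₋₂=1):
  k=0: a=3, p=3, q=1
  k=1: a=8, p=25, q=8
  k=2: a=3, p=78, q=25

78/25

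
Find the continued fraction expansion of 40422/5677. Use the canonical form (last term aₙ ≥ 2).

[7; 8, 3, 4, 1, 5, 3, 2]

40422 = 7·5677 + 683
5677 = 8·683 + 213
683 = 3·213 + 44
213 = 4·44 + 37
44 = 1·37 + 7
37 = 5·7 + 2
7 = 3·2 + 1
2 = 2·1 + 0  (stop)
So 40422/5677 = [7; 8, 3, 4, 1, 5, 3, 2].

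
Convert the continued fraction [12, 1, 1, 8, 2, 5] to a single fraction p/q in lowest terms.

2468/197

Fold from the inside: start with 5/1.
  2 + 1/5 = 11/5
  8 + 5/11 = 93/11
  1 + 11/93 = 104/93
  1 + 93/104 = 197/104
  12 + 104/197 = 2468/197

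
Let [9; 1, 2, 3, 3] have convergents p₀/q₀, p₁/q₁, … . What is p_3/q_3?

97/10

Using pₖ = aₖpₖ₋₁ + pₖ₋₂, qₖ = aₖqₖ₋₁ + qₖ₋₂ (with p₋₁=1, p₋₂=0, q₋₁=0, q₋₂=1):
  k=0: a=9, p=9, q=1
  k=1: a=1, p=10, q=1
  k=2: a=2, p=29, q=3
  k=3: a=3, p=97, q=10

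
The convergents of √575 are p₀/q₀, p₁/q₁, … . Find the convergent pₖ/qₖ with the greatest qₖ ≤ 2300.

54073/2255

√575 = [23; 1, 46, …] (period length 2).
Convergents:
  p_0/q_0 = 23/1
  p_1/q_1 = 24/1
  p_2/q_2 = 1127/47
  p_3/q_3 = 1151/48
  p_4/q_4 = 54073/2255
  p_5/q_5 = 55224/2303
q_4 = 2255 ≤ 2300 < 2303 = q_5, so the answer is 54073/2255.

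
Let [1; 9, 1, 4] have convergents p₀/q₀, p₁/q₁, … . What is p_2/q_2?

Using pₖ = aₖpₖ₋₁ + pₖ₋₂, qₖ = aₖqₖ₋₁ + qₖ₋₂ (with p₋₁=1, p₋₂=0, q₋₁=0, q₋₂=1):
  k=0: a=1, p=1, q=1
  k=1: a=9, p=10, q=9
  k=2: a=1, p=11, q=10

11/10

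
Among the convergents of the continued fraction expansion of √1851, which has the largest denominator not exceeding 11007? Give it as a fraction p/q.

159143/3699

√1851 = [43; 43, 86, …] (period length 2).
Convergents:
  p_0/q_0 = 43/1
  p_1/q_1 = 1850/43
  p_2/q_2 = 159143/3699
  p_3/q_3 = 6844999/159100
q_2 = 3699 ≤ 11007 < 159100 = q_3, so the answer is 159143/3699.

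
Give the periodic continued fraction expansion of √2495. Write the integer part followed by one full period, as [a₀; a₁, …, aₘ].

a₀ = ⌊√2495⌋ = 49.

[49; 1, 18, 1, 98]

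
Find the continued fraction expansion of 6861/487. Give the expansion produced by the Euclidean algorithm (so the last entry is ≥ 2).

6861 = 14*487 + 43
487 = 11*43 + 14
43 = 3*14 + 1
14 = 14*1 + 0  (stop)
So 6861/487 = [14; 11, 3, 14].

[14; 11, 3, 14]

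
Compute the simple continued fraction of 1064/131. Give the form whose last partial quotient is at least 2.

1064 = 8·131 + 16
131 = 8·16 + 3
16 = 5·3 + 1
3 = 3·1 + 0  (stop)
So 1064/131 = [8; 8, 5, 3].

[8; 8, 5, 3]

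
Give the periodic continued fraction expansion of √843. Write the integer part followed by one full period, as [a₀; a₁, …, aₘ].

a₀ = ⌊√843⌋ = 29.
With m₀=0, d₀=1 and mₖ₊₁ = dₖaₖ − mₖ, dₖ₊₁ = (n − mₖ₊₁²)/dₖ, aₖ₊₁ = ⌊(a₀+mₖ₊₁)/dₖ₊₁⌋:
  k=1: m=29, d=2, a=29
  k=2: m=29, d=1, a=58
d=1 and a=2a₀=58 at k=2, so the next step gives (m, d) = (29, 2) again — its k=1 value — and the period has length 2.

[29; 29, 58]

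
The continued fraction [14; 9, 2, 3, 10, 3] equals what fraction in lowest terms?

Fold from the inside: start with 3/1.
  10 + 1/3 = 31/3
  3 + 3/31 = 96/31
  2 + 31/96 = 223/96
  9 + 96/223 = 2103/223
  14 + 223/2103 = 29665/2103

29665/2103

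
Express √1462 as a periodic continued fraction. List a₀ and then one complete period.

a₀ = ⌊√1462⌋ = 38.
With m₀=0, d₀=1 and mₖ₊₁ = dₖaₖ − mₖ, dₖ₊₁ = (n − mₖ₊₁²)/dₖ, aₖ₊₁ = ⌊(a₀+mₖ₊₁)/dₖ₊₁⌋:
  k=1: m=38, d=18, a=4
  k=2: m=34, d=17, a=4
  k=3: m=34, d=18, a=4
  k=4: m=38, d=1, a=76
d=1 and a=2a₀=76 at k=4, so the next step gives (m, d) = (38, 18) again — its k=1 value — and the period has length 4.

[38; 4, 4, 4, 76]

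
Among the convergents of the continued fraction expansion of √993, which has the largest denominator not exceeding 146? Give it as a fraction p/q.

√993 = [31; 1, 1, 20, 1, 1, 62, …] (period length 6).
Convergents:
  p_0/q_0 = 31/1
  p_1/q_1 = 32/1
  p_2/q_2 = 63/2
  p_3/q_3 = 1292/41
  p_4/q_4 = 1355/43
  p_5/q_5 = 2647/84
  p_6/q_6 = 165469/5251
q_5 = 84 ≤ 146 < 5251 = q_6, so the answer is 2647/84.

2647/84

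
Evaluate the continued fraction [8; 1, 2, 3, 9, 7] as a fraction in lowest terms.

Fold from the inside: start with 7/1.
  9 + 1/7 = 64/7
  3 + 7/64 = 199/64
  2 + 64/199 = 462/199
  1 + 199/462 = 661/462
  8 + 462/661 = 5750/661

5750/661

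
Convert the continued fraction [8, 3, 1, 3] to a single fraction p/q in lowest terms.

Fold from the inside: start with 3/1.
  1 + 1/3 = 4/3
  3 + 3/4 = 15/4
  8 + 4/15 = 124/15

124/15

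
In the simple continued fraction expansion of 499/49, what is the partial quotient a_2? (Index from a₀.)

2

499 = 10·49 + 9   →  a_0 = 10
49 = 5·9 + 4   →  a_1 = 5
9 = 2·4 + 1   →  a_2 = 2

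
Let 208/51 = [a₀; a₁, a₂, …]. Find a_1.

208 = 4·51 + 4   →  a_0 = 4
51 = 12·4 + 3   →  a_1 = 12

12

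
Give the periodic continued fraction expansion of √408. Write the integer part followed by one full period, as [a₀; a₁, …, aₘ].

a₀ = ⌊√408⌋ = 20.
With m₀=0, d₀=1 and mₖ₊₁ = dₖaₖ − mₖ, dₖ₊₁ = (n − mₖ₊₁²)/dₖ, aₖ₊₁ = ⌊(a₀+mₖ₊₁)/dₖ₊₁⌋:
  k=1: m=20, d=8, a=5
  k=2: m=20, d=1, a=40
d=1 and a=2a₀=40 at k=2, so the next step gives (m, d) = (20, 8) again — its k=1 value — and the period has length 2.

[20; 5, 40]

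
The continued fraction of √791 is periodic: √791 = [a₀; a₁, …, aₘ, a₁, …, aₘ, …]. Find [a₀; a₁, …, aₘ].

a₀ = ⌊√791⌋ = 28.

[28; 8, 56]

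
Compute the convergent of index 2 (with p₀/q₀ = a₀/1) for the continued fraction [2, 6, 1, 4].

15/7

Using pₖ = aₖpₖ₋₁ + pₖ₋₂, qₖ = aₖqₖ₋₁ + qₖ₋₂ (with p₋₁=1, p₋₂=0, q₋₁=0, q₋₂=1):
  k=0: a=2, p=2, q=1
  k=1: a=6, p=13, q=6
  k=2: a=1, p=15, q=7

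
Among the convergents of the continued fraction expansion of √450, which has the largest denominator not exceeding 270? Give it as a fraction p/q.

√450 = [21; 4, 1, 2, 4, 2, 1, 4, 42, …] (period length 8).
Convergents:
  p_0/q_0 = 21/1
  p_1/q_1 = 85/4
  p_2/q_2 = 106/5
  p_3/q_3 = 297/14
  p_4/q_4 = 1294/61
  p_5/q_5 = 2885/136
  p_6/q_6 = 4179/197
  p_7/q_7 = 19601/924
q_6 = 197 ≤ 270 < 924 = q_7, so the answer is 4179/197.

4179/197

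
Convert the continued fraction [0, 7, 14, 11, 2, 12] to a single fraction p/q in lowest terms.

Using pₖ = aₖpₖ₋₁ + pₖ₋₂ and qₖ = aₖqₖ₋₁ + qₖ₋₂:
  k=0: a=0, p=0, q=1
  k=1: a=7, p=1, q=7
  k=2: a=14, p=14, q=99
  k=3: a=11, p=155, q=1096
  k=4: a=2, p=324, q=2291
  k=5: a=12, p=4043, q=28588

4043/28588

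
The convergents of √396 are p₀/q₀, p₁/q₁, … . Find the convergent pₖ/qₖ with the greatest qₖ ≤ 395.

√396 = [19; 1, 8, 1, 38, …] (period length 4).
Convergents:
  p_0/q_0 = 19/1
  p_1/q_1 = 20/1
  p_2/q_2 = 179/9
  p_3/q_3 = 199/10
  p_4/q_4 = 7741/389
  p_5/q_5 = 7940/399
q_4 = 389 ≤ 395 < 399 = q_5, so the answer is 7741/389.

7741/389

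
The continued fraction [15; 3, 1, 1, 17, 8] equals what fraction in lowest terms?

Using pₖ = aₖpₖ₋₁ + pₖ₋₂ and qₖ = aₖqₖ₋₁ + qₖ₋₂:
  k=0: a=15, p=15, q=1
  k=1: a=3, p=46, q=3
  k=2: a=1, p=61, q=4
  k=3: a=1, p=107, q=7
  k=4: a=17, p=1880, q=123
  k=5: a=8, p=15147, q=991

15147/991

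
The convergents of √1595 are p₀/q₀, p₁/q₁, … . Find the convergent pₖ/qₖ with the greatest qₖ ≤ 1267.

50441/1263

√1595 = [39; 1, 14, 1, 78, …] (period length 4).
Convergents:
  p_0/q_0 = 39/1
  p_1/q_1 = 40/1
  p_2/q_2 = 599/15
  p_3/q_3 = 639/16
  p_4/q_4 = 50441/1263
  p_5/q_5 = 51080/1279
q_4 = 1263 ≤ 1267 < 1279 = q_5, so the answer is 50441/1263.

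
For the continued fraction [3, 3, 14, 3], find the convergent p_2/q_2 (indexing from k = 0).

Using pₖ = aₖpₖ₋₁ + pₖ₋₂, qₖ = aₖqₖ₋₁ + qₖ₋₂ (with p₋₁=1, p₋₂=0, q₋₁=0, q₋₂=1):
  k=0: a=3, p=3, q=1
  k=1: a=3, p=10, q=3
  k=2: a=14, p=143, q=43

143/43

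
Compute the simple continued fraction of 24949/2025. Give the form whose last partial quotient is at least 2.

[12; 3, 8, 3, 8, 3]

24949 = 12*2025 + 649
2025 = 3*649 + 78
649 = 8*78 + 25
78 = 3*25 + 3
25 = 8*3 + 1
3 = 3*1 + 0  (stop)
So 24949/2025 = [12; 3, 8, 3, 8, 3].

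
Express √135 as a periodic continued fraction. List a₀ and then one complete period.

a₀ = ⌊√135⌋ = 11.
With m₀=0, d₀=1 and mₖ₊₁ = dₖaₖ − mₖ, dₖ₊₁ = (n − mₖ₊₁²)/dₖ, aₖ₊₁ = ⌊(a₀+mₖ₊₁)/dₖ₊₁⌋:
  k=1: m=11, d=14, a=1
  k=2: m=3, d=9, a=1
  k=3: m=6, d=11, a=1
  k=4: m=5, d=10, a=1
  k=5: m=5, d=11, a=1
  k=6: m=6, d=9, a=1
  k=7: m=3, d=14, a=1
  k=8: m=11, d=1, a=22
d=1 and a=2a₀=22 at k=8, so the next step gives (m, d) = (11, 14) again — its k=1 value — and the period has length 8.

[11; 1, 1, 1, 1, 1, 1, 1, 22]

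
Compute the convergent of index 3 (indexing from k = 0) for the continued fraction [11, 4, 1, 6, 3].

381/34

Using pₖ = aₖpₖ₋₁ + pₖ₋₂, qₖ = aₖqₖ₋₁ + qₖ₋₂ (with p₋₁=1, p₋₂=0, q₋₁=0, q₋₂=1):
  k=0: a=11, p=11, q=1
  k=1: a=4, p=45, q=4
  k=2: a=1, p=56, q=5
  k=3: a=6, p=381, q=34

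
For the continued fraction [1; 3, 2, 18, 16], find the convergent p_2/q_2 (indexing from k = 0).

9/7

Using pₖ = aₖpₖ₋₁ + pₖ₋₂, qₖ = aₖqₖ₋₁ + qₖ₋₂ (with p₋₁=1, p₋₂=0, q₋₁=0, q₋₂=1):
  k=0: a=1, p=1, q=1
  k=1: a=3, p=4, q=3
  k=2: a=2, p=9, q=7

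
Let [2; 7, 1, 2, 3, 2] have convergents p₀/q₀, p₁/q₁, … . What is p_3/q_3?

Using pₖ = aₖpₖ₋₁ + pₖ₋₂, qₖ = aₖqₖ₋₁ + qₖ₋₂ (with p₋₁=1, p₋₂=0, q₋₁=0, q₋₂=1):
  k=0: a=2, p=2, q=1
  k=1: a=7, p=15, q=7
  k=2: a=1, p=17, q=8
  k=3: a=2, p=49, q=23

49/23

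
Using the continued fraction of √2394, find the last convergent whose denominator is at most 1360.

66396/1357

√2394 = [48; 1, 12, 1, 96, …] (period length 4).
Convergents:
  p_0/q_0 = 48/1
  p_1/q_1 = 49/1
  p_2/q_2 = 636/13
  p_3/q_3 = 685/14
  p_4/q_4 = 66396/1357
  p_5/q_5 = 67081/1371
q_4 = 1357 ≤ 1360 < 1371 = q_5, so the answer is 66396/1357.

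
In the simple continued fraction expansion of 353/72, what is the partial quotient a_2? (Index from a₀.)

353 = 4·72 + 65   →  a_0 = 4
72 = 1·65 + 7   →  a_1 = 1
65 = 9·7 + 2   →  a_2 = 9

9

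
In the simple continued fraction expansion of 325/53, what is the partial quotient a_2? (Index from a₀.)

325 = 6·53 + 7   →  a_0 = 6
53 = 7·7 + 4   →  a_1 = 7
7 = 1·4 + 3   →  a_2 = 1

1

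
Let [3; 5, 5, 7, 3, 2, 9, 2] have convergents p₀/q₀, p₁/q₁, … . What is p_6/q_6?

Using pₖ = aₖpₖ₋₁ + pₖ₋₂, qₖ = aₖqₖ₋₁ + qₖ₋₂ (with p₋₁=1, p₋₂=0, q₋₁=0, q₋₂=1):
  k=0: a=3, p=3, q=1
  k=1: a=5, p=16, q=5
  k=2: a=5, p=83, q=26
  k=3: a=7, p=597, q=187
  k=4: a=3, p=1874, q=587
  k=5: a=2, p=4345, q=1361
  k=6: a=9, p=40979, q=12836

40979/12836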